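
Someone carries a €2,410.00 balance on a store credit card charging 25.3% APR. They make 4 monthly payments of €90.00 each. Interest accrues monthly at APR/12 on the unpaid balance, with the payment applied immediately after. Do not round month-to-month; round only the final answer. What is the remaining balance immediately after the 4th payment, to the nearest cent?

€2,248.22

Monthly rate r = 25.3%/12 = 2.10833% = 0.0210833.
Each month: B ← B·(1+r) − €90.00.
Month 1: interest €50.81; balance after payment €2,370.81.
Month 2: interest €49.98; balance after payment €2,330.80.
Month 3: interest €49.14; balance after payment €2,289.94.
Month 4: interest €48.28; balance after payment €2,248.22.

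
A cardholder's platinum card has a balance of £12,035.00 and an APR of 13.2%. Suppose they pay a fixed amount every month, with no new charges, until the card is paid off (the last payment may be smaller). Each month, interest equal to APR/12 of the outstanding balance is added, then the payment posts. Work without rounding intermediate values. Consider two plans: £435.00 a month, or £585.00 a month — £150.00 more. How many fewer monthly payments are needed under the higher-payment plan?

10 fewer payments

Monthly rate r = 13.2%/12 = 1.1% = 0.011.
At £435.00/mo: n = ⌈−ln(1 − rB₀/P)/ln(1+r)⌉ = 34 payments (last £74.56); total interest = total paid − £12,035.00 = £2,394.56.
At £585.00/mo: 24 payments (last £265.56); total interest £1,685.56.
Payments saved = 34 − 24 = 10.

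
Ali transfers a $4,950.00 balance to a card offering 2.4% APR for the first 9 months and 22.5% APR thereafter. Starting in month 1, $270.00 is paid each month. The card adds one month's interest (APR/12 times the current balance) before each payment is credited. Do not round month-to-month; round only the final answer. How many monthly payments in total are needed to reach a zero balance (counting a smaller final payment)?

Promo months 1–9 at r₀ = 2.4%/12 = 0.002; months 10+ at r₁ = 22.5%/12 = 0.01875.
After month 9: iterate B ← B·(1+r₀) − $270.00 for 9 months → $2,590.29.
Then at r₁ with $270.00/mo: n₂ = −ln(1 − r₁·B/P)/ln(1+r₁) ≈ 10.68 → 11 more payments.

20 months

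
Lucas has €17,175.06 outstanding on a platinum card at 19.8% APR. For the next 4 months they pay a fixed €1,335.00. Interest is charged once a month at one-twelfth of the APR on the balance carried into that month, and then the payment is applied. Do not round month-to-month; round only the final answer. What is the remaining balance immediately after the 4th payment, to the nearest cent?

€12,863.35

Monthly rate r = 19.8%/12 = 1.65% = 0.0165.
Each month: B ← B·(1+r) − €1,335.00.
Month 1: interest €283.39; balance after payment €16,123.45.
Month 2: interest €266.04; balance after payment €15,054.49.
Month 3: interest €248.40; balance after payment €13,967.88.
Month 4: interest €230.47; balance after payment €12,863.35.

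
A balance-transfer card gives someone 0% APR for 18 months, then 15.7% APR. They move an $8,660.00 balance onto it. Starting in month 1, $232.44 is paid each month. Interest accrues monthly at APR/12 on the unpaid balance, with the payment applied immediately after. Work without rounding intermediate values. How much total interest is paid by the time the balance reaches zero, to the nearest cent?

Promo months 1–18 at r₀ = 0%/12 = 0; months 19+ at r₁ = 15.7%/12 = 0.0130833.
After month 18 (no interest yet): B = $8,660.00 − 18·$232.44 = $4,476.08.
Then at r₁ with $232.44/mo: n₂ = −ln(1 − r₁·B/P)/ln(1+r₁) ≈ 22.33 → 23 more payments.
Total paid = 40·$232.44 + $77.44 = $9,375.04; interest = $9,375.04 − $8,660.00 = $715.04.

$715.04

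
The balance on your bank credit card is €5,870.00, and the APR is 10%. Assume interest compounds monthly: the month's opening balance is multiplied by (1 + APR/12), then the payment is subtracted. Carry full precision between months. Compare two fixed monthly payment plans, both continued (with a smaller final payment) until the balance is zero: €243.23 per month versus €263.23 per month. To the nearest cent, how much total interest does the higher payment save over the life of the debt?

Monthly rate r = 10%/12 = 0.833333% = 0.00833333.
At €243.23/mo: n = ⌈−ln(1 − rB₀/P)/ln(1+r)⌉ = 28 payments (last €13.77); total interest = total paid − €5,870.00 = €710.98.
At €263.23/mo: 25 payments (last €203.76); total interest €651.28.
Interest saved = €710.98 − €651.28 = €59.70.

€59.70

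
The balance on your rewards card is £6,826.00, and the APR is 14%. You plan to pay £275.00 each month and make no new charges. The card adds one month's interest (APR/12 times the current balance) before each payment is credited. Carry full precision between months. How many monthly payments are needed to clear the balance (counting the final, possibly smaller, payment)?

30 payments

Monthly rate r = 14%/12 = 1.16667% = 0.0116667.
Recurrence: B ← B·(1+r) − £275.00.
Month 1: interest £79.64; balance after payment £6,630.64.
Month 2: interest £77.36; balance after payment £6,432.99.
Closed form: n = −ln(1 − rB₀/P)/ln(1+r) = −ln(0.71041)/ln(1.01167) ≈ 29.477, so the balance reaches zero during payment 30.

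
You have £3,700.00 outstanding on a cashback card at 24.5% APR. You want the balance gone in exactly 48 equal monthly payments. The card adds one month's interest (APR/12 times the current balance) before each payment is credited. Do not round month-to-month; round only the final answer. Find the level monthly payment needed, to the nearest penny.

Monthly rate r = 24.5%/12 = 2.04167% = 0.0204167.
Level-payment amortization: P = B₀·r / (1 − (1+r)^(−n)) = 3700.00·0.0204167 / (1 − 1.02042^(−48)).
Denominator 1 − (1+r)^(−48) = 0.62096622.
P = 75.5417 / 0.62096622 ≈ 121.65.

£121.65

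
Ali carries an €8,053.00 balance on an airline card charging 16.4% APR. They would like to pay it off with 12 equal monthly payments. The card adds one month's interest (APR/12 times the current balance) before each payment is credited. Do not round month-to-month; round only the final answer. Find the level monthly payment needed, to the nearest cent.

Monthly rate r = 16.4%/12 = 1.36667% = 0.0136667.
Level-payment amortization: P = B₀·r / (1 − (1+r)^(−n)) = 8053.00·0.0136667 / (1 − 1.01367^(−12)).
Denominator 1 − (1+r)^(−12) = 0.150314876.
P = 110.058 / 0.150314876 ≈ 732.18.

€732.18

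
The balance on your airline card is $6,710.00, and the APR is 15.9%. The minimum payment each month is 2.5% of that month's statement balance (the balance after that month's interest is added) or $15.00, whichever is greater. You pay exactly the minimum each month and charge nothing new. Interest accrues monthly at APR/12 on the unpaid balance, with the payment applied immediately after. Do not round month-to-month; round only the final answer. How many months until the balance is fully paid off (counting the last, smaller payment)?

Monthly rate r = 15.9%/12 = 1.325% = 0.01325.
While 2.5% of the post-interest balance exceeds $15.00, each month B ← (B·(1+r))·(1 − 0.025), i.e. B shrinks by the factor (1+r)·0.975 = 0.98792.
This holds for months 1–200. Entering month 201 the balance is $590.16; 2.5% of the post-interest balance is now below $15.00, so the flat $15.00 minimum applies from here.
From month 201 a fixed $15.00 at rate r clears $590.16 in 56 more payments. Total: 200 + 56 = 256 months.

256 months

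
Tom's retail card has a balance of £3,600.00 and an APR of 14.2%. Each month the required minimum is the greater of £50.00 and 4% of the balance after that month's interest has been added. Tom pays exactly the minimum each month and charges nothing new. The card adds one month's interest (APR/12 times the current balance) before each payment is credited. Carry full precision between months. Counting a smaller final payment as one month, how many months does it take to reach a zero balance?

67 months

Monthly rate r = 14.2%/12 = 1.18333% = 0.0118333.
While 4% of the post-interest balance exceeds £50.00, each month B ← (B·(1+r))·(1 − 0.04), i.e. B shrinks by the factor (1+r)·0.96 = 0.97136.
This holds for months 1–37. Entering month 38 the balance is £1,228.49; 4% of the post-interest balance is now below £50.00, so the flat £50.00 minimum applies from here.
From month 38 a fixed £50.00 at rate r clears £1,228.49 in 30 more payments. Total: 37 + 30 = 67 months.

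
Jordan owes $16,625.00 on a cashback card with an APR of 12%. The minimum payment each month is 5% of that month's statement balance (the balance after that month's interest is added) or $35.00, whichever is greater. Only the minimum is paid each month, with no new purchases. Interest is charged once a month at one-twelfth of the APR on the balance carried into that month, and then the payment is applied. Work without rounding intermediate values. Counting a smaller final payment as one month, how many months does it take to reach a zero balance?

Monthly rate r = 12%/12 = 1% = 0.01.
While 5% of the post-interest balance exceeds $35.00, each month B ← (B·(1+r))·(1 − 0.05), i.e. B shrinks by the factor (1+r)·0.95 = 0.9595.
This holds for months 1–77. Entering month 78 the balance is $689.01; 5% of the post-interest balance is now below $35.00, so the flat $35.00 minimum applies from here.
From month 78 a fixed $35.00 at rate r clears $689.01 in 23 more payments. Total: 77 + 23 = 100 months.

100 months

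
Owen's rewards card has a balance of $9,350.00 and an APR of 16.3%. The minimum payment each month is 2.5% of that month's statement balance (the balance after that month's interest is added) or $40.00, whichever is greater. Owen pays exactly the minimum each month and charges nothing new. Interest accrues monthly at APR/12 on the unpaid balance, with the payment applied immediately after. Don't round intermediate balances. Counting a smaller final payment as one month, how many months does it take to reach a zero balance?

208 months

Monthly rate r = 16.3%/12 = 1.35833% = 0.0135833.
While 2.5% of the post-interest balance exceeds $40.00, each month B ← (B·(1+r))·(1 − 0.025), i.e. B shrinks by the factor (1+r)·0.975 = 0.98824.
This holds for months 1–151. Entering month 152 the balance is $1,567.79; 2.5% of the post-interest balance is now below $40.00, so the flat $40.00 minimum applies from here.
From month 152 a fixed $40.00 at rate r clears $1,567.79 in 57 more payments. Total: 151 + 57 = 208 months.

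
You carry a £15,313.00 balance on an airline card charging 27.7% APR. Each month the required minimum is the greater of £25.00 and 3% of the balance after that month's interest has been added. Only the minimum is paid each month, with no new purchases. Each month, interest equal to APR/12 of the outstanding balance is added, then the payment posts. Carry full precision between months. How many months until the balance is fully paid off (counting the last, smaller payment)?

Monthly rate r = 27.7%/12 = 2.30833% = 0.0230833.
While 3% of the post-interest balance exceeds £25.00, each month B ← (B·(1+r))·(1 − 0.03), i.e. B shrinks by the factor (1+r)·0.97 = 0.99239.
This holds for months 1–385. Entering month 386 the balance is £808.94; 3% of the post-interest balance is now below £25.00, so the flat £25.00 minimum applies from here.
From month 386 a fixed £25.00 at rate r clears £808.94 in 61 more payments. Total: 385 + 61 = 446 months.

446 months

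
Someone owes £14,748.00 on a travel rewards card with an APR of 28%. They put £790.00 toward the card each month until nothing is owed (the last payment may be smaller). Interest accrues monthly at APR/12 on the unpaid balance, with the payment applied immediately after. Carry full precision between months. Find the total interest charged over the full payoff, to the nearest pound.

£4,844

Monthly rate r = 28%/12 = 2.33333% = 0.0233333.
Payoff takes n = ⌈−ln(1 − rB₀/P)/ln(1+r)⌉ = ⌈24.798⌉ = 25 payments; the last is £632.24.
Total paid = 24·£790.00 + £632.24 = £19,592.24.
Total interest = total paid − principal = £19,592.24 − £14,748.00 = £4,844.24.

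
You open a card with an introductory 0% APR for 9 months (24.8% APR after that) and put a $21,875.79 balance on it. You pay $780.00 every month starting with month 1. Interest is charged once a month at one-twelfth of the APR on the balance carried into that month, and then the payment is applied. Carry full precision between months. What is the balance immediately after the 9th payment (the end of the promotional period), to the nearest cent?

Promo months 1–9 at r₀ = 0%/12 = 0; months 10+ at r₁ = 24.8%/12 = 0.0206667.
After month 9 (no interest yet): B = $21,875.79 − 9·$780.00 = $14,855.79.

$14,855.79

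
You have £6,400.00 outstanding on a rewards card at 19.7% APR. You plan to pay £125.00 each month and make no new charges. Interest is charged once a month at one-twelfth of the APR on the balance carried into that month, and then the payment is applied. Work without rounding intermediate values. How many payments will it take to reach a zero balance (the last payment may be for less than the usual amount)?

113 months

Monthly rate r = 19.7%/12 = 1.64167% = 0.0164167.
Recurrence: B ← B·(1+r) − £125.00.
Month 1: interest £105.07; balance after payment £6,380.07.
Month 2: interest £104.74; balance after payment £6,359.81.
Closed form: n = −ln(1 − rB₀/P)/ln(1+r) = −ln(0.15947)/ln(1.01642) ≈ 112.748, so the balance reaches zero during payment 113.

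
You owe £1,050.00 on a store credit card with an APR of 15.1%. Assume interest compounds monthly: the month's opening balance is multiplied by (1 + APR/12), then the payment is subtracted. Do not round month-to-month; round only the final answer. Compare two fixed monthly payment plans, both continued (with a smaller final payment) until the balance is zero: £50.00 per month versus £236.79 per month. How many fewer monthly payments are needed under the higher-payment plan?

20 fewer payments

Monthly rate r = 15.1%/12 = 1.25833% = 0.0125833.
At £50.00/mo: n = ⌈−ln(1 − rB₀/P)/ln(1+r)⌉ = 25 payments (last £27.06); total interest = total paid − £1,050.00 = £177.06.
At £236.79/mo: 5 payments (last £140.41); total interest £37.57.
Payments saved = 25 − 5 = 20.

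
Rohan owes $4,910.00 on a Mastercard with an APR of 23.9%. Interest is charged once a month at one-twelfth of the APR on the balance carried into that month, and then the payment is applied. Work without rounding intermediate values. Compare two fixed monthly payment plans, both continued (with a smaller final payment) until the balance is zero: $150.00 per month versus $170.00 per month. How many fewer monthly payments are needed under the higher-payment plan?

10 fewer payments

Monthly rate r = 23.9%/12 = 1.99167% = 0.0199167.
At $150.00/mo: n = ⌈−ln(1 − rB₀/P)/ln(1+r)⌉ = 54 payments (last $77.71); total interest = total paid − $4,910.00 = $3,117.71.
At $170.00/mo: 44 payments (last $71.37); total interest $2,471.37.
Payments saved = 54 − 44 = 10.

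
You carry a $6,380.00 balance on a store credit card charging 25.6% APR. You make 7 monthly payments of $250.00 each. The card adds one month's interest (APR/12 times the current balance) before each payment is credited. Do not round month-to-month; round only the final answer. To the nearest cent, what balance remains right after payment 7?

Monthly rate r = 25.6%/12 = 2.13333% = 0.0213333.
Each month: B ← B·(1+r) − $250.00.
Month 1: interest $136.11; balance after payment $6,266.11.
Month 2: interest $133.68; balance after payment $6,149.78.
Month 3: interest $131.20; balance after payment $6,030.98.
Month 4: interest $128.66; balance after payment $5,909.64.
Month 5: interest $126.07; balance after payment $5,785.71.
Month 6: interest $123.43; balance after payment $5,659.14.
Month 7: interest $120.73; balance after payment $5,529.87.

$5,529.87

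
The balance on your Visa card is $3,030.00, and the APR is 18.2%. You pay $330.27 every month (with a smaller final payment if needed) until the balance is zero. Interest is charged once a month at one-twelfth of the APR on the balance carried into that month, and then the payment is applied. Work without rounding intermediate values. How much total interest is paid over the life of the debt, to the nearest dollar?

Monthly rate r = 18.2%/12 = 1.51667% = 0.0151667.
Payoff takes n = ⌈−ln(1 − rB₀/P)/ln(1+r)⌉ = ⌈9.953⌉ = 10 payments; the last is $315.01.
Total paid = 9·$330.27 + $315.01 = $3,287.44.
Total interest = total paid − principal = $3,287.44 − $3,030.00 = $257.44.

$257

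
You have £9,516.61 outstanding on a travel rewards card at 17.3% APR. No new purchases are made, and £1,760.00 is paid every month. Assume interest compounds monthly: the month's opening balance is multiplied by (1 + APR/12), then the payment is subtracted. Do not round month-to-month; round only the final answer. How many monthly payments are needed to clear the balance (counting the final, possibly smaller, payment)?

Monthly rate r = 17.3%/12 = 1.44167% = 0.0144167.
Recurrence: B ← B·(1+r) − £1,760.00.
Month 1: interest £137.20; balance after payment £7,893.81.
Month 2: interest £113.80; balance after payment £6,247.61.
Month 3: interest £90.07; balance after payment £4,577.68.
Month 4: interest £65.99; balance after payment £2,883.67.
Month 5: interest £41.57; balance after payment £1,165.25.
Month 6: interest £16.80; balance after payment £0.00.

6 payments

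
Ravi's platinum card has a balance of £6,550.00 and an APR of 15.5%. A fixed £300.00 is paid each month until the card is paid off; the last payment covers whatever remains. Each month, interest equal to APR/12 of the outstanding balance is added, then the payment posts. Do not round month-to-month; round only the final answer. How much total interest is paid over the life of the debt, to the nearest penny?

Monthly rate r = 15.5%/12 = 1.29167% = 0.0129167.
Payoff takes n = ⌈−ln(1 − rB₀/P)/ln(1+r)⌉ = ⌈25.815⌉ = 26 payments; the last is £244.71.
Total paid = 25·£300.00 + £244.71 = £7,744.71.
Total interest = total paid − principal = £7,744.71 − £6,550.00 = £1,194.71.

£1,194.71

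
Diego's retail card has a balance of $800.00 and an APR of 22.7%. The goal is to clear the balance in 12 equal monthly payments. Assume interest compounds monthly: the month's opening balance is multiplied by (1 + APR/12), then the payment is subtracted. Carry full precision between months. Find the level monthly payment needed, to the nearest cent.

$75.15

Monthly rate r = 22.7%/12 = 1.89167% = 0.0189167.
Level-payment amortization: P = B₀·r / (1 − (1+r)^(−n)) = 800.00·0.0189167 / (1 − 1.01892^(−12)).
Denominator 1 − (1+r)^(−12) = 0.201387679.
P = 15.1333 / 0.201387679 ≈ 75.15.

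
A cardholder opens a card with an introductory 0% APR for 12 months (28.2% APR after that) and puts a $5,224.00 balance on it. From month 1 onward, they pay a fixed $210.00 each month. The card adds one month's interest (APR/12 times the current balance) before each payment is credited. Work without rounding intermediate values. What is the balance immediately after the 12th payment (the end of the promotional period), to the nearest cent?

Promo months 1–12 at r₀ = 0%/12 = 0; months 13+ at r₁ = 28.2%/12 = 0.0235.
After month 12 (no interest yet): B = $5,224.00 − 12·$210.00 = $2,704.00.

$2,704.00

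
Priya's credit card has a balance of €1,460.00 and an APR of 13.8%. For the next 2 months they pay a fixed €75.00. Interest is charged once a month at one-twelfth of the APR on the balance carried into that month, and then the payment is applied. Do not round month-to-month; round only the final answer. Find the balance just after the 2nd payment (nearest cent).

Monthly rate r = 13.8%/12 = 1.15% = 0.0115.
Each month: B ← B·(1+r) − €75.00.
Month 1: interest €16.79; balance after payment €1,401.79.
Month 2: interest €16.12; balance after payment €1,342.91.

€1,342.91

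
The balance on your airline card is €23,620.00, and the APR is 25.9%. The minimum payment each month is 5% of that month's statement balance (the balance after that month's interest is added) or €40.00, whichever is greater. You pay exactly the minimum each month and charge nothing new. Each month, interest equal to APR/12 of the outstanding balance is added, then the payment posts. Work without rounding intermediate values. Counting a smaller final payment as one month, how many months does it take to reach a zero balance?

140 months

Monthly rate r = 25.9%/12 = 2.15833% = 0.0215833.
While 5% of the post-interest balance exceeds €40.00, each month B ← (B·(1+r))·(1 − 0.05), i.e. B shrinks by the factor (1+r)·0.95 = 0.9705.
This holds for months 1–114. Entering month 115 the balance is €778.01; 5% of the post-interest balance is now below €40.00, so the flat €40.00 minimum applies from here.
From month 115 a fixed €40.00 at rate r clears €778.01 in 26 more payments. Total: 114 + 26 = 140 months.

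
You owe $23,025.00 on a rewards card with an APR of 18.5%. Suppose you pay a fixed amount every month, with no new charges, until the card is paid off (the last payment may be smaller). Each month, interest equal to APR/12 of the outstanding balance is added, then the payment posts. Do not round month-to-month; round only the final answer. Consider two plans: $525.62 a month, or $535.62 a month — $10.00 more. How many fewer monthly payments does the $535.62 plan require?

2 fewer payments

Monthly rate r = 18.5%/12 = 1.54167% = 0.0154167.
At $525.62/mo: n = ⌈−ln(1 − rB₀/P)/ln(1+r)⌉ = 74 payments (last $280.21); total interest = total paid − $23,025.00 = $15,625.47.
At $535.62/mo: 72 payments (last $22.04); total interest $15,026.06.
Payments saved = 74 − 72 = 2.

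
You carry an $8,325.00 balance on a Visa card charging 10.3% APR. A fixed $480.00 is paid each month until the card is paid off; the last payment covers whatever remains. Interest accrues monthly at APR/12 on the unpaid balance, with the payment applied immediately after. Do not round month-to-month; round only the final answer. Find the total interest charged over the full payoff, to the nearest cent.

$727.84

Monthly rate r = 10.3%/12 = 0.858333% = 0.00858333.
Payoff takes n = ⌈−ln(1 − rB₀/P)/ln(1+r)⌉ = ⌈18.860⌉ = 19 payments; the last is $412.84.
Total paid = 18·$480.00 + $412.84 = $9,052.84.
Total interest = total paid − principal = $9,052.84 − $8,325.00 = $727.84.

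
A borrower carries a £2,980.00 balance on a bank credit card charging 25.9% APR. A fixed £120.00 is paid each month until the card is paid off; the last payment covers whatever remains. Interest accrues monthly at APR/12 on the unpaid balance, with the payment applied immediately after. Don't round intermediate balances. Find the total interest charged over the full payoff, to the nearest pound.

Monthly rate r = 25.9%/12 = 2.15833% = 0.0215833.
Payoff takes n = ⌈−ln(1 − rB₀/P)/ln(1+r)⌉ = ⌈35.958⌉ = 36 payments; the last is £115.03.
Total paid = 35·£120.00 + £115.03 = £4,315.03.
Total interest = total paid − principal = £4,315.03 − £2,980.00 = £1,335.03.

£1,335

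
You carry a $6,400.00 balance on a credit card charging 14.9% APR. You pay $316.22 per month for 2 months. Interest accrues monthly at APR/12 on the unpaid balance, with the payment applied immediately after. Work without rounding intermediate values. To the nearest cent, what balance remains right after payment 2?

$5,923.55

Monthly rate r = 14.9%/12 = 1.24167% = 0.0124167.
Each month: B ← B·(1+r) − $316.22.
Month 1: interest $79.47; balance after payment $6,163.25.
Month 2: interest $76.53; balance after payment $5,923.55.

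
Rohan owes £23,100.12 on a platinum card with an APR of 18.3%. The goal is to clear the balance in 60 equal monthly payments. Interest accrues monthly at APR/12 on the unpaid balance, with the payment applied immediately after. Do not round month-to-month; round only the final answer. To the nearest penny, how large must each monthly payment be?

£590.37

Monthly rate r = 18.3%/12 = 1.525% = 0.01525.
Level-payment amortization: P = B₀·r / (1 − (1+r)^(−n)) = 23100.12·0.01525 / (1 − 1.01525^(−60)).
Denominator 1 − (1+r)^(−60) = 0.596707533.
P = 352.277 / 0.596707533 ≈ 590.37.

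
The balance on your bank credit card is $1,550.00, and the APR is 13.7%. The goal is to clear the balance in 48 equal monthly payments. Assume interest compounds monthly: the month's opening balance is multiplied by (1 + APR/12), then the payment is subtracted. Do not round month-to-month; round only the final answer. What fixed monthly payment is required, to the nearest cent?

$42.12

Monthly rate r = 13.7%/12 = 1.14167% = 0.0114167.
Level-payment amortization: P = B₀·r / (1 − (1+r)^(−n)) = 1550.00·0.0114167 / (1 − 1.01142^(−48)).
Denominator 1 − (1+r)^(−48) = 0.420097585.
P = 17.6958 / 0.420097585 ≈ 42.12.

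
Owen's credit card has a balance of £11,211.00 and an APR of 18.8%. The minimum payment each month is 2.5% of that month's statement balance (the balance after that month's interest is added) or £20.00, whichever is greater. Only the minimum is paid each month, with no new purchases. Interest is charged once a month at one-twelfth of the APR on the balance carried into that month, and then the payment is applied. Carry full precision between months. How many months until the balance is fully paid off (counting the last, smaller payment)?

334 months

Monthly rate r = 18.8%/12 = 1.56667% = 0.0156667.
While 2.5% of the post-interest balance exceeds £20.00, each month B ← (B·(1+r))·(1 − 0.025), i.e. B shrinks by the factor (1+r)·0.975 = 0.99028.
This holds for months 1–272. Entering month 273 the balance is £785.64; 2.5% of the post-interest balance is now below £20.00, so the flat £20.00 minimum applies from here.
From month 273 a fixed £20.00 at rate r clears £785.64 in 62 more payments. Total: 272 + 62 = 334 months.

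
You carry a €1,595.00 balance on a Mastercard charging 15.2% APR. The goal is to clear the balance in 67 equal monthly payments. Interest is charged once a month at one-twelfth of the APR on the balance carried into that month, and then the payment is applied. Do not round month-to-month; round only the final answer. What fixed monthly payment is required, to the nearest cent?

Monthly rate r = 15.2%/12 = 1.26667% = 0.0126667.
Level-payment amortization: P = B₀·r / (1 − (1+r)^(−n)) = 1595.00·0.0126667 / (1 − 1.01267^(−67)).
Denominator 1 − (1+r)^(−67) = 0.569727581.
P = 20.2033 / 0.569727581 ≈ 35.46.

€35.46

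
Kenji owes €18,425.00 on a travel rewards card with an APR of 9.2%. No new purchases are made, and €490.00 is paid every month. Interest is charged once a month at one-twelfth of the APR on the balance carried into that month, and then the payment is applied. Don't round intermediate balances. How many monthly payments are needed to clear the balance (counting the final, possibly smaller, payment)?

45 payments

Monthly rate r = 9.2%/12 = 0.766667% = 0.00766667.
Recurrence: B ← B·(1+r) − €490.00.
Month 1: interest €141.26; balance after payment €18,076.26.
Month 2: interest €138.58; balance after payment €17,724.84.
Closed form: n = −ln(1 − rB₀/P)/ln(1+r) = −ln(0.71172)/ln(1.00767) ≈ 44.527, so the balance reaches zero during payment 45.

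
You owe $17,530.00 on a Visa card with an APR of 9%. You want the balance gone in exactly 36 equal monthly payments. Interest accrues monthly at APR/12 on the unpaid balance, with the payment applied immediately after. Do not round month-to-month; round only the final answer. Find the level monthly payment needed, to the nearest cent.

$557.45

Monthly rate r = 9%/12 = 0.75% = 0.0075.
Level-payment amortization: P = B₀·r / (1 − (1+r)^(−n)) = 17530.00·0.0075 / (1 − 1.0075^(−36)).
Denominator 1 − (1+r)^(−36) = 0.235851039.
P = 131.475 / 0.235851039 ≈ 557.45.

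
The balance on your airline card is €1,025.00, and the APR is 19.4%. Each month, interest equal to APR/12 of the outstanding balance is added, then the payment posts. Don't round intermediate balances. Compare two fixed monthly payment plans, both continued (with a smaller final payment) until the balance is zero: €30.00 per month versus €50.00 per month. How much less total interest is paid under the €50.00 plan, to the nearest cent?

Monthly rate r = 19.4%/12 = 1.61667% = 0.0161667.
At €30.00/mo: n = ⌈−ln(1 − rB₀/P)/ln(1+r)⌉ = 51 payments (last €3.58); total interest = total paid − €1,025.00 = €478.58.
At €50.00/mo: 26 payments (last €5.21); total interest €230.21.
Interest saved = €478.58 − €230.21 = €248.37.

€248.37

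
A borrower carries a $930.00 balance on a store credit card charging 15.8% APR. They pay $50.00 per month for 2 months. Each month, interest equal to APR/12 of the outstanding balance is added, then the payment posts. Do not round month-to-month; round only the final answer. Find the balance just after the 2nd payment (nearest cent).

Monthly rate r = 15.8%/12 = 1.31667% = 0.0131667.
Each month: B ← B·(1+r) − $50.00.
Month 1: interest $12.25; balance after payment $892.25.
Month 2: interest $11.75; balance after payment $853.99.

$853.99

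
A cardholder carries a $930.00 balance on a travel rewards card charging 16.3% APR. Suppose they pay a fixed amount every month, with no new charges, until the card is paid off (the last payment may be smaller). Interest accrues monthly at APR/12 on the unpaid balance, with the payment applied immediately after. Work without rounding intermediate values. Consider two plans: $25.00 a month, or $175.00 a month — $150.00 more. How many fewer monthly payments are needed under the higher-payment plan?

Monthly rate r = 16.3%/12 = 1.35833% = 0.0135833.
At $25.00/mo: n = ⌈−ln(1 − rB₀/P)/ln(1+r)⌉ = 53 payments (last $4.15); total interest = total paid − $930.00 = $374.15.
At $175.00/mo: 6 payments (last $97.11); total interest $42.11.
Payments saved = 53 − 6 = 47.

47 fewer payments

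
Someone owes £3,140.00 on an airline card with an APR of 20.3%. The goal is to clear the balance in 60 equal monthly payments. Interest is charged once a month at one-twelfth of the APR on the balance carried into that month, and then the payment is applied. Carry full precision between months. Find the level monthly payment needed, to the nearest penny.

£83.72

Monthly rate r = 20.3%/12 = 1.69167% = 0.0169167.
Level-payment amortization: P = B₀·r / (1 − (1+r)^(−n)) = 3140.00·0.0169167 / (1 − 1.01692^(−60)).
Denominator 1 − (1+r)^(−60) = 0.634507822.
P = 53.1183 / 0.634507822 ≈ 83.72.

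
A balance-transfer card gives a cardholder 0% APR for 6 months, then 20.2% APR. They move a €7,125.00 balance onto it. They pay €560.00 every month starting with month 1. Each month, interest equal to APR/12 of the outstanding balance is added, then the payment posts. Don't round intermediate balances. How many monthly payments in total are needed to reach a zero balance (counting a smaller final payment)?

Promo months 1–6 at r₀ = 0%/12 = 0; months 7+ at r₁ = 20.2%/12 = 0.0168333.
After month 6 (no interest yet): B = €7,125.00 − 6·€560.00 = €3,765.00.
Then at r₁ with €560.00/mo: n₂ = −ln(1 − r₁·B/P)/ln(1+r₁) ≈ 7.19 → 8 more payments.

14 months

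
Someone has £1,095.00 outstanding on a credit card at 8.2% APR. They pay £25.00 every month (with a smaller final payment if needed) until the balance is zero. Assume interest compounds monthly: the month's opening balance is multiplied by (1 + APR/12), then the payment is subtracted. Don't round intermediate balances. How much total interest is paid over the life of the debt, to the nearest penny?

Monthly rate r = 8.2%/12 = 0.683333% = 0.00683333.
Payoff takes n = ⌈−ln(1 − rB₀/P)/ln(1+r)⌉ = ⌈52.228⌉ = 53 payments; the last is £5.71.
Total paid = 52·£25.00 + £5.71 = £1,305.71.
Total interest = total paid − principal = £1,305.71 − £1,095.00 = £210.71.

£210.71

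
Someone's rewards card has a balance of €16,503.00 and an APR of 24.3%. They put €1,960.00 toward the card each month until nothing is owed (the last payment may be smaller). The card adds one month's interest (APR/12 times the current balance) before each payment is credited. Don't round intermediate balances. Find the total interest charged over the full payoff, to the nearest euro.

€1,777

Monthly rate r = 24.3%/12 = 2.025% = 0.02025.
Payoff takes n = ⌈−ln(1 − rB₀/P)/ln(1+r)⌉ = ⌈9.325⌉ = 10 payments; the last is €640.43.
Total paid = 9·€1,960.00 + €640.43 = €18,280.43.
Total interest = total paid − principal = €18,280.43 − €16,503.00 = €1,777.43.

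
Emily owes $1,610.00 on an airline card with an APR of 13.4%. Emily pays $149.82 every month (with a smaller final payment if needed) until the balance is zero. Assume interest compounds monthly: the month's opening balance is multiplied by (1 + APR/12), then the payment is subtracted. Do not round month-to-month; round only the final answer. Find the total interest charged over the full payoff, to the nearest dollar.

Monthly rate r = 13.4%/12 = 1.11667% = 0.0111667.
Payoff takes n = ⌈−ln(1 − rB₀/P)/ln(1+r)⌉ = ⌈11.512⌉ = 12 payments; the last is $76.84.
Total paid = 11·$149.82 + $76.84 = $1,724.86.
Total interest = total paid − principal = $1,724.86 − $1,610.00 = $114.86.

$115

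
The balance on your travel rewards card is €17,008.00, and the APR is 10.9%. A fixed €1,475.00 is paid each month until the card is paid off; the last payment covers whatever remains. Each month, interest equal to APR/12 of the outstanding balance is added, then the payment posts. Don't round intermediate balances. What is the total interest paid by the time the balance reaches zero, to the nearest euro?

Monthly rate r = 10.9%/12 = 0.908333% = 0.00908333.
Payoff takes n = ⌈−ln(1 − rB₀/P)/ln(1+r)⌉ = ⌈12.236⌉ = 13 payments; the last is €348.90.
Total paid = 12·€1,475.00 + €348.90 = €18,048.90.
Total interest = total paid − principal = €18,048.90 − €17,008.00 = €1,040.90.

€1,041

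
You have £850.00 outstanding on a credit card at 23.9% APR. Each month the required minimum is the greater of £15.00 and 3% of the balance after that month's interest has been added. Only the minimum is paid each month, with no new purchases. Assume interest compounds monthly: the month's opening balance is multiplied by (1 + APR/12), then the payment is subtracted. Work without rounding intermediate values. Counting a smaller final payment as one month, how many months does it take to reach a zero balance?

Monthly rate r = 23.9%/12 = 1.99167% = 0.0199167.
While 3% of the post-interest balance exceeds £15.00, each month B ← (B·(1+r))·(1 − 0.03), i.e. B shrinks by the factor (1+r)·0.97 = 0.98932.
This holds for months 1–52. Entering month 53 the balance is £486.31; 3% of the post-interest balance is now below £15.00, so the flat £15.00 minimum applies from here.
From month 53 a fixed £15.00 at rate r clears £486.31 in 53 more payments. Total: 52 + 53 = 105 months.

105 months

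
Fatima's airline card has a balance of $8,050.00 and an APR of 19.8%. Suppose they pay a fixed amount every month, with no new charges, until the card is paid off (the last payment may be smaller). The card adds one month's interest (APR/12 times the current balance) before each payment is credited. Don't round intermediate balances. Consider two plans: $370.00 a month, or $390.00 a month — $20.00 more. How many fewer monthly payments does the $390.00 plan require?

2 fewer payments

Monthly rate r = 19.8%/12 = 1.65% = 0.0165.
At $370.00/mo: n = ⌈−ln(1 − rB₀/P)/ln(1+r)⌉ = 28 payments (last $64.65); total interest = total paid − $8,050.00 = $2,004.65.
At $390.00/mo: 26 payments (last $173.71); total interest $1,873.71.
Payments saved = 28 − 26 = 2.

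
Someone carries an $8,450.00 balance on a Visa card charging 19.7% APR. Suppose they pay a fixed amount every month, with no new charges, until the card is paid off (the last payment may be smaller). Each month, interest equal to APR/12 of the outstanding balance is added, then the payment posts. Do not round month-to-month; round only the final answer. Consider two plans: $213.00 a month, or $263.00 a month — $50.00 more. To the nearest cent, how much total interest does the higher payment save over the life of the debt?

$1,672.94

Monthly rate r = 19.7%/12 = 1.64167% = 0.0164167.
At $213.00/mo: n = ⌈−ln(1 − rB₀/P)/ln(1+r)⌉ = 65 payments (last $148.52); total interest = total paid − $8,450.00 = $5,330.52.
At $263.00/mo: 47 payments (last $9.58); total interest $3,657.58.
Interest saved = $5,330.52 − $3,657.58 = $1,672.94.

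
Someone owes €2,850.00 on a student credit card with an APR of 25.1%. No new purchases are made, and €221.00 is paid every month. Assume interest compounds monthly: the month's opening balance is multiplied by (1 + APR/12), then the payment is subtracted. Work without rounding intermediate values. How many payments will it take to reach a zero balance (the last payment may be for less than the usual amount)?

Monthly rate r = 25.1%/12 = 2.09167% = 0.0209167.
Recurrence: B ← B·(1+r) − €221.00.
Month 1: interest €59.61; balance after payment €2,688.61.
Month 2: interest €56.24; balance after payment €2,523.85.
Closed form: n = −ln(1 − rB₀/P)/ln(1+r) = −ln(0.73026)/ln(1.02092) ≈ 15.186, so the balance reaches zero during payment 16.

16 payments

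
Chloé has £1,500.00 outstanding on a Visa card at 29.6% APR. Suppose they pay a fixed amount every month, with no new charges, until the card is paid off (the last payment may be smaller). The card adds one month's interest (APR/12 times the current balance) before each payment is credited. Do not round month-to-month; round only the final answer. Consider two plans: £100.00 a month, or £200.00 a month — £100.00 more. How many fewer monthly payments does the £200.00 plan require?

Monthly rate r = 29.6%/12 = 2.46667% = 0.0246667.
At £100.00/mo: n = ⌈−ln(1 − rB₀/P)/ln(1+r)⌉ = 19 payments (last £96.17); total interest = total paid − £1,500.00 = £396.17.
At £200.00/mo: 9 payments (last £79.61); total interest £179.61.
Payments saved = 19 − 9 = 10.

10 fewer payments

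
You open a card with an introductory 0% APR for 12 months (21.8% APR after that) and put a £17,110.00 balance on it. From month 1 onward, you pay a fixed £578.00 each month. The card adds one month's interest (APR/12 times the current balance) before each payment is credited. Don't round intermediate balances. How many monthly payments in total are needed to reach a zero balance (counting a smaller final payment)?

Promo months 1–12 at r₀ = 0%/12 = 0; months 13+ at r₁ = 21.8%/12 = 0.0181667.
After month 12 (no interest yet): B = £17,110.00 − 12·£578.00 = £10,174.00.
Then at r₁ with £578.00/mo: n₂ = −ln(1 − r₁·B/P)/ln(1+r₁) ≈ 21.40 → 22 more payments.

34 months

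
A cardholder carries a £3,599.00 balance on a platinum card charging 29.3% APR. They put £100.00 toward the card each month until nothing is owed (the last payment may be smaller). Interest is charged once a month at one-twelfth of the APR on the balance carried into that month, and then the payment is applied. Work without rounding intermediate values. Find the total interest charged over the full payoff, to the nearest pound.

£5,148

Monthly rate r = 29.3%/12 = 2.44167% = 0.0244167.
Payoff takes n = ⌈−ln(1 − rB₀/P)/ln(1+r)⌉ = ⌈87.465⌉ = 88 payments; the last is £46.80.
Total paid = 87·£100.00 + £46.80 = £8,746.80.
Total interest = total paid − principal = £8,746.80 − £3,599.00 = £5,147.80.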